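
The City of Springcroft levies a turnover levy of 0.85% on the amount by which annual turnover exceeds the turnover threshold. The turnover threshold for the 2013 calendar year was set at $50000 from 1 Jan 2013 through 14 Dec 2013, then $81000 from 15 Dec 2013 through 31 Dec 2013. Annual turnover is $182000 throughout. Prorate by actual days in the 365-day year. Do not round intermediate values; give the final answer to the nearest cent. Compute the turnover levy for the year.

1 Jan – 14 Dec 2013: 348 days, exemption $50000 → ($182000 − $50000) × 0.85% × 348/365 = $1069.7425
15 Dec – 31 Dec 2013: 17 days, exemption $81000 → ($182000 − $81000) × 0.85% × 17/365 = $39.9849
Total = $1109.7274

$1109.73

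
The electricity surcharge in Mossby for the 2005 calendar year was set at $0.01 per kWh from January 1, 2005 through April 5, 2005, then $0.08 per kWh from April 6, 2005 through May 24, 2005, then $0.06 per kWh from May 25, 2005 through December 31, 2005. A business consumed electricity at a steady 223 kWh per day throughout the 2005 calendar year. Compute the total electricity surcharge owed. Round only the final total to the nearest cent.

$4,042.99

January 1 – April 5, 2005: 95 days × 223 kWh/day = 21,185 kWh at $0.01/kWh → $211.85
April 6 – May 24, 2005: 49 days × 223 kWh/day = 10,927 kWh at $0.08/kWh → $874.16
May 25 – December 31, 2005: 221 days × 223 kWh/day = 49,283 kWh at $0.06/kWh → $2,956.98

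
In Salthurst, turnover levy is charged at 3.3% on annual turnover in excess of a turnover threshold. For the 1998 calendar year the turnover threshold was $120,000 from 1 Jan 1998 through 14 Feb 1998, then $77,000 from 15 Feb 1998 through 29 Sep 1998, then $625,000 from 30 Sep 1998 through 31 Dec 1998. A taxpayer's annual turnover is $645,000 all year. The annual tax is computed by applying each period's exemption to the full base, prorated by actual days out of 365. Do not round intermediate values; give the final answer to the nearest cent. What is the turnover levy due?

$13,961.35

1 Jan – 14 Feb 1998: 45 days, exemption $120,000 → ($645,000 − $120,000) × 3.3% × 45/365 = $2,135.9589
15 Feb – 29 Sep 1998: 227 days, exemption $77,000 → ($645,000 − $77,000) × 3.3% × 227/365 = $11,657.2274
30 Sep – 31 Dec 1998: 93 days, exemption $625,000 → ($645,000 − $625,000) × 3.3% × 93/365 = $168.1644
Total = $13,961.3507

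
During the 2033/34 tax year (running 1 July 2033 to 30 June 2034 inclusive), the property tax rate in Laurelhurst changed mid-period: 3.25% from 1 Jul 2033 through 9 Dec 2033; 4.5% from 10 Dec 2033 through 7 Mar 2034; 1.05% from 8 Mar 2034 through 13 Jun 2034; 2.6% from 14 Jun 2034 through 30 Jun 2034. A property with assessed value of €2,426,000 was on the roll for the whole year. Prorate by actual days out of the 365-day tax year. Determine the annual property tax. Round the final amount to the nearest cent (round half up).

€71,091.77

1 Jul – 9 Dec 2033: 162 days at 3.25% → €2,426,000 × 3.25% × 162/365 = €34,994.2192
10 Dec 2033 – 7 Mar 2034: 88 days at 4.5% → €2,426,000 × 4.5% × 88/365 = €26,320.4384
8 Mar – 13 Jun 2034: 98 days at 1.05% → €2,426,000 × 1.05% × 98/365 = €6,839.3260
14 Jun – 30 Jun 2034: 17 days at 2.6% → €2,426,000 × 2.6% × 17/365 = €2,937.7863
Total = €71,091.7699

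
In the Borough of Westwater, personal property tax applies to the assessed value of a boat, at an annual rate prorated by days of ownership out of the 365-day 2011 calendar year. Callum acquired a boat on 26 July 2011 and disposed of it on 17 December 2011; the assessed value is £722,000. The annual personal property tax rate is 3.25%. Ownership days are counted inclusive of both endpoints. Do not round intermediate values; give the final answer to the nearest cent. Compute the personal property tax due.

£9,321.71

Days held (26 July – 17 December 2011): 145 out of 365
Tax = £722,000 × 3.25% × 145/365 = £9,321.7123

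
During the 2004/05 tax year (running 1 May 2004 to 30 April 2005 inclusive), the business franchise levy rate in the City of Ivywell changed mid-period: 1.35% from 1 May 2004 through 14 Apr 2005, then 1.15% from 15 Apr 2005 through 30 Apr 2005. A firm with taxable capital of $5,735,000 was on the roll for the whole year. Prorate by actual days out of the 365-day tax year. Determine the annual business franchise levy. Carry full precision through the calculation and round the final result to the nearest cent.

1 May 2004 – 14 Apr 2005: 349 days at 1.35% → $5,735,000 × 1.35% × 349/365 = $74,028.6370
15 Apr – 30 Apr 2005: 16 days at 1.15% → $5,735,000 × 1.15% × 16/365 = $2,891.0685
Total = $76,919.7055

$76,919.71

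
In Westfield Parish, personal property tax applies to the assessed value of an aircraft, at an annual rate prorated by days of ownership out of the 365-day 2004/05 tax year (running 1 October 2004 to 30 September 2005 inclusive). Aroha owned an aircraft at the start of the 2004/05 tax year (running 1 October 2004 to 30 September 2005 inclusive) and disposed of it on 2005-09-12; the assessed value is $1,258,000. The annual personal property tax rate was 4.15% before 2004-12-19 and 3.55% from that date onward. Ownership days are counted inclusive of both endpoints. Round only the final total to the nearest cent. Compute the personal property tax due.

2004-10-01 to 2004-12-18: 79 days at 4.15% → $1,258,000 × 4.15% × 79/365 = $11,299.5973
2004-12-19 to 2005-09-12: 268 days at 3.55% → $1,258,000 × 3.55% × 268/365 = $32,790.7178
Total = $44,090.3151

$44,090.32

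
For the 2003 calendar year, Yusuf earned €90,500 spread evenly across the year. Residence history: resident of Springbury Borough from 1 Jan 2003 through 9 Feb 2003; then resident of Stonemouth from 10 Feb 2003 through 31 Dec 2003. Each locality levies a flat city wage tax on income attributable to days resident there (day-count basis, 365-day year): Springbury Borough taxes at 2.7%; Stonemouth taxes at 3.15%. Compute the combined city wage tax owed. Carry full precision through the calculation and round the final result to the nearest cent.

€2,806.12

Springbury Borough, 1 Jan – 9 Feb 2003: 40 days → €90,500 × 2.7% × 40/365 = €267.7808
Stonemouth, 10 Feb – 31 Dec 2003: 325 days → €90,500 × 3.15% × 325/365 = €2,538.3390
Total = €2,806.1199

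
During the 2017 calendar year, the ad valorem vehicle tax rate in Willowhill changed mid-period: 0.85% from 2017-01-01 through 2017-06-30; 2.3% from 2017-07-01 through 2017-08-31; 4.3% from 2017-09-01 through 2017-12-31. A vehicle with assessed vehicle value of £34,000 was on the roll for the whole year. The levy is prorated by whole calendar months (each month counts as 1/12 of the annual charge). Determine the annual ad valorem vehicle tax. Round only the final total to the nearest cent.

2017-01-01 to 2017-06-30: 6 months at 0.85% → £34,000 × 0.85% × 6/12 = £144.5000
2017-07-01 to 2017-08-31: 2 months at 2.3% → £34,000 × 2.3% × 2/12 = £130.3333
2017-09-01 to 2017-12-31: 4 months at 4.3% → £34,000 × 4.3% × 4/12 = £487.3333
Total = £762.1667

£762.17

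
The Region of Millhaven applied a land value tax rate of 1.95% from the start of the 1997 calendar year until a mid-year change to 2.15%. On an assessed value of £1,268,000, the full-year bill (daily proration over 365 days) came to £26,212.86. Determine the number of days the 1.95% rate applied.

Let d = days at the first rate; then 365 − d days at the second rate.
£1,268,000 × [1.95%·d + 2.15%·(365−d)] / 365 = £26,212.86
Solving gives d = 151, so the new rate took effect on June 1, 1997.

151 days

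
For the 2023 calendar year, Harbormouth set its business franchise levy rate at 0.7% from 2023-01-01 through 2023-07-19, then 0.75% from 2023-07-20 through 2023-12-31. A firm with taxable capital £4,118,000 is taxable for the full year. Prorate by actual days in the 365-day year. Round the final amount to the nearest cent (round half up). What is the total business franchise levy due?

£29,756.78

2023-01-01 to 2023-07-19: 200 days at 0.7% → £4,118,000 × 0.7% × 200/365 = £15,795.0685
2023-07-20 to 2023-12-31: 165 days at 0.75% → £4,118,000 × 0.75% × 165/365 = £13,961.7123
Total = £29,756.7808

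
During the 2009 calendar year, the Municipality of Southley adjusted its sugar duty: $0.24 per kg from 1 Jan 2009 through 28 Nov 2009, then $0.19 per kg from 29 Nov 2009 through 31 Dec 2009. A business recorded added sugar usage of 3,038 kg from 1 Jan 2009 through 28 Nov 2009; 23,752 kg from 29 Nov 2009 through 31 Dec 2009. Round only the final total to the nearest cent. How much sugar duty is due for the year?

$5,242.00

1 Jan – 28 Nov 2009: 3,038 kg at $0.24/kg → $729.12
29 Nov – 31 Dec 2009: 23,752 kg at $0.19/kg → $4,512.88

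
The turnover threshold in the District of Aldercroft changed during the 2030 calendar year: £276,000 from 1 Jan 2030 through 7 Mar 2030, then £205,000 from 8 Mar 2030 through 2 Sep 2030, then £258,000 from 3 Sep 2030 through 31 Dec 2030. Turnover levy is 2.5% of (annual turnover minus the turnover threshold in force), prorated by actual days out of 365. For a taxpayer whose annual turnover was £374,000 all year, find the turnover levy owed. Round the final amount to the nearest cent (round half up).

£3,468.42

1 Jan – 7 Mar 2030: 66 days, exemption £276,000 → (£374,000 − £276,000) × 2.5% × 66/365 = £443.0137
8 Mar – 2 Sep 2030: 179 days, exemption £205,000 → (£374,000 − £205,000) × 2.5% × 179/365 = £2,071.9863
3 Sep – 31 Dec 2030: 120 days, exemption £258,000 → (£374,000 − £258,000) × 2.5% × 120/365 = £953.4247
Total = £3,468.4247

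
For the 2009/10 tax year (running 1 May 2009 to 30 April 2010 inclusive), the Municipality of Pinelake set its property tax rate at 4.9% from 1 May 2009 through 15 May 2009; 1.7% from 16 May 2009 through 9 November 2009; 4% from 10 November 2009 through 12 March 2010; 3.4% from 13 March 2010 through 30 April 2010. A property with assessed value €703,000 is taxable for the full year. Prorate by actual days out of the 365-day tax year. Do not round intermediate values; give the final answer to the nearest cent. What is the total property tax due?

€19,928.61

1 May – 15 May 2009: 15 days at 4.9% → €703,000 × 4.9% × 15/365 = €1,415.6301
16 May – 9 November 2009: 178 days at 1.7% → €703,000 × 1.7% × 178/365 = €5,828.1589
10 November 2009 – 12 March 2010: 123 days at 4% → €703,000 × 4% × 123/365 = €9,476.0548
13 March – 30 April 2010: 49 days at 3.4% → €703,000 × 3.4% × 49/365 = €3,208.7616
Total = €19,928.6055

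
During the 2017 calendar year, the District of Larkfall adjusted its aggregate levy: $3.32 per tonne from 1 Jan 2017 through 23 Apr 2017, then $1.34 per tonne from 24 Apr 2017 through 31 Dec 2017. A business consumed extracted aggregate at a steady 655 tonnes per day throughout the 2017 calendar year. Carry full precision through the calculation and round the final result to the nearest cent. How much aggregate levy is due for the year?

$466910.20

1 Jan – 23 Apr 2017: 113 days × 655 tonnes/day = 74,015 tonnes at $3.32/tonne → $245729.80
24 Apr – 31 Dec 2017: 252 days × 655 tonnes/day = 165,060 tonnes at $1.34/tonne → $221180.40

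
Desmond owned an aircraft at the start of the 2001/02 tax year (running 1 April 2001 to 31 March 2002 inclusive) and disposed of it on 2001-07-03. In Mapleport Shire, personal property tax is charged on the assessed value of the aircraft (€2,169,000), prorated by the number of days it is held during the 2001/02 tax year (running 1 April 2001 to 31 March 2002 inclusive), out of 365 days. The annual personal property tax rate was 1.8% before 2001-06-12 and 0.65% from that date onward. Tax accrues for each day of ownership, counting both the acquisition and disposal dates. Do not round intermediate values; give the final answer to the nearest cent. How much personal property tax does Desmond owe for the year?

€8,551.21

2001-04-01 to 2001-06-11: 72 days at 1.8% → €2,169,000 × 1.8% × 72/365 = €7,701.4356
2001-06-12 to 2001-07-03: 22 days at 0.65% → €2,169,000 × 0.65% × 22/365 = €849.7726
Total = €8,551.2082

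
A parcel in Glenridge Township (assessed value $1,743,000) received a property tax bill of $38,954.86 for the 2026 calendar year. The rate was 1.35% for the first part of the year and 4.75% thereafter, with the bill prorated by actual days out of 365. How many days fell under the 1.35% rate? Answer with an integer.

270 days

Let d = days at the first rate; then 365 − d days at the second rate.
$1,743,000 × [1.35%·d + 4.75%·(365−d)] / 365 = $38,954.86
Solving gives d = 270, so the new rate took effect on 28 Sep 2026.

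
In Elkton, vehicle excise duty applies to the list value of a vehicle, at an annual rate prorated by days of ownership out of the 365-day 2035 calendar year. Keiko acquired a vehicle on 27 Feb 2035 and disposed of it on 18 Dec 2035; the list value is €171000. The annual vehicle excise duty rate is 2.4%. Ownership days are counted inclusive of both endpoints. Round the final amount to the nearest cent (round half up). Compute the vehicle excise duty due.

€3316.93

Days held (27 Feb – 18 Dec 2035): 295 out of 365
Tax = €171000 × 2.4% × 295/365 = €3316.9315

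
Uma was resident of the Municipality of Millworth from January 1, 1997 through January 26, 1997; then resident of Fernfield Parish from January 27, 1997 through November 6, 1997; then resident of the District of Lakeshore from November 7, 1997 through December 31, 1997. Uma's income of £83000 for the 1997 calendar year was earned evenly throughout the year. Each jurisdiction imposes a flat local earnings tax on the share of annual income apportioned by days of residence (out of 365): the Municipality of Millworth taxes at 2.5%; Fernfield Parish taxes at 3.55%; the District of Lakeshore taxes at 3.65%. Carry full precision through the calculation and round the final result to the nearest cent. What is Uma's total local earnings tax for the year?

£2896.93

The Municipality of Millworth, January 1 – January 26, 1997: 26 days → £83000 × 2.5% × 26/365 = £147.8082
Fernfield Parish, January 27 – November 6, 1997: 284 days → £83000 × 3.55% × 284/365 = £2292.6192
The District of Lakeshore, November 7 – December 31, 1997: 55 days → £83000 × 3.65% × 55/365 = £456.5000
Total = £2896.9274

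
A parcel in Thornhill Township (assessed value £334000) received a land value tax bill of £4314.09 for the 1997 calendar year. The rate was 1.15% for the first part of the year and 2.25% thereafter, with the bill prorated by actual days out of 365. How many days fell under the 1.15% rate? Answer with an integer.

318 days

Let d = days at the first rate; then 365 − d days at the second rate.
£334000 × [1.15%·d + 2.25%·(365−d)] / 365 = £4314.09
Solving gives d = 318, so the new rate took effect on 15 November 1997.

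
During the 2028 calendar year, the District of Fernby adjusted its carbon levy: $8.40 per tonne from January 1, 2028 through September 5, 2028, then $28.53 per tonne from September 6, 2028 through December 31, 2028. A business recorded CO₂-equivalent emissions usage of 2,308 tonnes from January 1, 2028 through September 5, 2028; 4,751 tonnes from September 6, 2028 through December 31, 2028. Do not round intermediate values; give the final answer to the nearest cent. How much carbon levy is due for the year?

January 1 – September 5, 2028: 2,308 tonnes at $8.40/tonne → $19387.20
September 6 – December 31, 2028: 4,751 tonnes at $28.53/tonne → $135546.03

$154933.23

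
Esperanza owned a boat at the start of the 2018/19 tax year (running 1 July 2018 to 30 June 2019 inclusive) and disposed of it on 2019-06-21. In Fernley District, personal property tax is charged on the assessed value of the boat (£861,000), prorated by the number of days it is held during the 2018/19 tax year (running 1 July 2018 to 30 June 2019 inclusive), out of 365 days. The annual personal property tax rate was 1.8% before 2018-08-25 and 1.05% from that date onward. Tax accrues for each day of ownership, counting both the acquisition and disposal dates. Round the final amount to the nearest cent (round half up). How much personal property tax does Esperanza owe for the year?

£9,790.63

2018-07-01 to 2018-08-24: 55 days at 1.8% → £861,000 × 1.8% × 55/365 = £2,335.3151
2018-08-25 to 2019-06-21: 301 days at 1.05% → £861,000 × 1.05% × 301/365 = £7,455.3164
Total = £9,790.6315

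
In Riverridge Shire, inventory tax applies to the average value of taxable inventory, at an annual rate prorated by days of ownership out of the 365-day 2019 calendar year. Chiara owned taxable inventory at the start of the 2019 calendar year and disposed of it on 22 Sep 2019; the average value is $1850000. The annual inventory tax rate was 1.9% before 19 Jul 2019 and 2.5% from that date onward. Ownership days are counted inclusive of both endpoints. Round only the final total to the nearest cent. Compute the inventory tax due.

$27526.99

1 Jan – 18 Jul 2019: 199 days at 1.9% → $1850000 × 1.9% × 199/365 = $19163.9726
19 Jul – 22 Sep 2019: 66 days at 2.5% → $1850000 × 2.5% × 66/365 = $8363.0137
Total = $27526.9863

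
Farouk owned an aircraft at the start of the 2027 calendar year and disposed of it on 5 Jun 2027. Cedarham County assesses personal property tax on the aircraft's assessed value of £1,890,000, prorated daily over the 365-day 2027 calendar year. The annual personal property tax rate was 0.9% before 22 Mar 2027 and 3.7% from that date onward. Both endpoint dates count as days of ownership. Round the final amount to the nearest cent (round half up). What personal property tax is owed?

£18,288.99

1 Jan – 21 Mar 2027: 80 days at 0.9% → £1,890,000 × 0.9% × 80/365 = £3,728.2192
22 Mar – 5 Jun 2027: 76 days at 3.7% → £1,890,000 × 3.7% × 76/365 = £14,560.7671
Total = £18,288.9863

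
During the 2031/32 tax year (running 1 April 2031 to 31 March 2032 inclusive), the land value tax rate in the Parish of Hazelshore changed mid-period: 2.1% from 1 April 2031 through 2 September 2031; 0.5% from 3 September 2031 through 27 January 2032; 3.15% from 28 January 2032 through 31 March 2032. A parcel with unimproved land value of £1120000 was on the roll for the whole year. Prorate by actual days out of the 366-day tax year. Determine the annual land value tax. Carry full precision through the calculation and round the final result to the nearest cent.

£18379.02

1 April – 2 September 2031: 155 days at 2.1% → £1120000 × 2.1% × 155/366 = £9960.6557
3 September 2031 – 27 January 2032: 147 days at 0.5% → £1120000 × 0.5% × 147/366 = £2249.1803
28 January – 31 March 2032: 64 days at 3.15% → £1120000 × 3.15% × 64/366 = £6169.1803
Total = £18379.0164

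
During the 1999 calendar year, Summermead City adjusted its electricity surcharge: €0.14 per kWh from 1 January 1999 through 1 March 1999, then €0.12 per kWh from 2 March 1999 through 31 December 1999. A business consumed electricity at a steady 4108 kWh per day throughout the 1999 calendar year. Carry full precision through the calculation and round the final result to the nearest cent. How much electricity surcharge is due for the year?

1 January – 1 March 1999: 60 days × 4108 kWh/day = 246,480 kWh at €0.14/kWh → €34,507.20
2 March – 31 December 1999: 305 days × 4108 kWh/day = 1,252,940 kWh at €0.12/kWh → €150,352.80

€184,860.00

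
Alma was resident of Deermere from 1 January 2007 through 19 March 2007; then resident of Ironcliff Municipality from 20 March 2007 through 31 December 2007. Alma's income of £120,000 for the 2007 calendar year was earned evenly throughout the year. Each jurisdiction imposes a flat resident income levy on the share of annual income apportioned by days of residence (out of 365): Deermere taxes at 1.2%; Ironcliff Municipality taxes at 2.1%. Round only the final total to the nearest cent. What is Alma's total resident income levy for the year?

£2,289.21

Deermere, 1 January – 19 March 2007: 78 days → £120,000 × 1.2% × 78/365 = £307.7260
Ironcliff Municipality, 20 March – 31 December 2007: 287 days → £120,000 × 2.1% × 287/365 = £1,981.4795
Total = £2,289.2055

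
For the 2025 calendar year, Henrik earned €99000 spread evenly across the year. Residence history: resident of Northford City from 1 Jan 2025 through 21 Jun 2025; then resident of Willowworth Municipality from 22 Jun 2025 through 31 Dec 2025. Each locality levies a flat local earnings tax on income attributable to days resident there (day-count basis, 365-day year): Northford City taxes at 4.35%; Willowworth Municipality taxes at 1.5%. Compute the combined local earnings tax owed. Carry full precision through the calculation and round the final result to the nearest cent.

Northford City, 1 Jan – 21 Jun 2025: 172 days → €99000 × 4.35% × 172/365 = €2029.3644
Willowworth Municipality, 22 Jun – 31 Dec 2025: 193 days → €99000 × 1.5% × 193/365 = €785.2192
Total = €2814.5836

€2814.58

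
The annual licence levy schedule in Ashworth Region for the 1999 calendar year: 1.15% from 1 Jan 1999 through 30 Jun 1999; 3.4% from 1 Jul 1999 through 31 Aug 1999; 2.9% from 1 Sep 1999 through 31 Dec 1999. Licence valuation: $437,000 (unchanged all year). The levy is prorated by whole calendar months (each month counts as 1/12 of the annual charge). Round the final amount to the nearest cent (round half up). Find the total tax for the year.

1 Jan – 30 Jun 1999: 6 months at 1.15% → $437,000 × 1.15% × 6/12 = $2,512.7500
1 Jul – 31 Aug 1999: 2 months at 3.4% → $437,000 × 3.4% × 2/12 = $2,476.3333
1 Sep – 31 Dec 1999: 4 months at 2.9% → $437,000 × 2.9% × 4/12 = $4,224.3333
Total = $9,213.4167

$9,213.42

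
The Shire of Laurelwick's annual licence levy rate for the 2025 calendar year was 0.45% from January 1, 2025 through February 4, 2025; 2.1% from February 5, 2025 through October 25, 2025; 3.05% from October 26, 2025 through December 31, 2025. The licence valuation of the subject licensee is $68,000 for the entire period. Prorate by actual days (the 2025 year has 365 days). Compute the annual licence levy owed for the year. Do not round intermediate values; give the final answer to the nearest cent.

January 1 – February 4, 2025: 35 days at 0.45% → $68,000 × 0.45% × 35/365 = $29.3425
February 5 – October 25, 2025: 263 days at 2.1% → $68,000 × 2.1% × 263/365 = $1,028.9425
October 26 – December 31, 2025: 67 days at 3.05% → $68,000 × 3.05% × 67/365 = $380.7068
Total = $1,438.9918

$1,438.99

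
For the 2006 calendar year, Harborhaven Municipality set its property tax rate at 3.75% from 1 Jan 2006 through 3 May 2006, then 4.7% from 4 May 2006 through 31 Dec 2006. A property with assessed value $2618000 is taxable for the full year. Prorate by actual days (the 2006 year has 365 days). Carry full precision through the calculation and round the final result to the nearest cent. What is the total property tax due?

$114664.81

1 Jan – 3 May 2006: 123 days at 3.75% → $2618000 × 3.75% × 123/365 = $33083.6301
4 May – 31 Dec 2006: 242 days at 4.7% → $2618000 × 4.7% × 242/365 = $81581.1836
Total = $114664.8137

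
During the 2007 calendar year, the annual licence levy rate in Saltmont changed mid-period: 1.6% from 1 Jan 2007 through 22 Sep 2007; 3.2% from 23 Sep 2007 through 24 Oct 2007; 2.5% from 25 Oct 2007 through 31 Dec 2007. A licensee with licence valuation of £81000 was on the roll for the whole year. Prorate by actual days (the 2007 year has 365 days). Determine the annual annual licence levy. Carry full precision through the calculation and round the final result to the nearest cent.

£1545.44

1 Jan – 22 Sep 2007: 265 days at 1.6% → £81000 × 1.6% × 265/365 = £940.9315
23 Sep – 24 Oct 2007: 32 days at 3.2% → £81000 × 3.2% × 32/365 = £227.2438
25 Oct – 31 Dec 2007: 68 days at 2.5% → £81000 × 2.5% × 68/365 = £377.2603
Total = £1545.4356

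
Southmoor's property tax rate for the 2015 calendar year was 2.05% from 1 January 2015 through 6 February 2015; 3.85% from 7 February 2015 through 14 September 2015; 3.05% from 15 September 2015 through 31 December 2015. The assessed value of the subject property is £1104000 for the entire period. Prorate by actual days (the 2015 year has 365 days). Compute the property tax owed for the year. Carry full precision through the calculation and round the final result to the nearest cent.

1 January – 6 February 2015: 37 days at 2.05% → £1104000 × 2.05% × 37/365 = £2294.2027
7 February – 14 September 2015: 220 days at 3.85% → £1104000 × 3.85% × 220/365 = £25618.8493
15 September – 31 December 2015: 108 days at 3.05% → £1104000 × 3.05% × 108/365 = £9963.2219
Total = £37876.2740

£37876.27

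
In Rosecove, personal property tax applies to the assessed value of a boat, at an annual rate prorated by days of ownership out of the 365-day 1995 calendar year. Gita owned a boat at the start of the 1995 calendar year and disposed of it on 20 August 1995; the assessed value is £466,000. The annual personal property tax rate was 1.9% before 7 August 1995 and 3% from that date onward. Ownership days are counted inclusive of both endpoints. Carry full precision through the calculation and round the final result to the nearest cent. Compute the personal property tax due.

1 January – 6 August 1995: 218 days at 1.9% → £466,000 × 1.9% × 218/365 = £5,288.1425
7 August – 20 August 1995: 14 days at 3% → £466,000 × 3% × 14/365 = £536.2192
Total = £5,824.3616

£5,824.36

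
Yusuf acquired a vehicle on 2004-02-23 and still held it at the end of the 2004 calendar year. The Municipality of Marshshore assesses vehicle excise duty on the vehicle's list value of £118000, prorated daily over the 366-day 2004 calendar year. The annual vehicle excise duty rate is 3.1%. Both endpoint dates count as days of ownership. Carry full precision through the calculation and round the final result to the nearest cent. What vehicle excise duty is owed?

£3128.29

Days held (2004-02-23 to 2004-12-31): 313 out of 366
Tax = £118000 × 3.1% × 313/366 = £3128.2896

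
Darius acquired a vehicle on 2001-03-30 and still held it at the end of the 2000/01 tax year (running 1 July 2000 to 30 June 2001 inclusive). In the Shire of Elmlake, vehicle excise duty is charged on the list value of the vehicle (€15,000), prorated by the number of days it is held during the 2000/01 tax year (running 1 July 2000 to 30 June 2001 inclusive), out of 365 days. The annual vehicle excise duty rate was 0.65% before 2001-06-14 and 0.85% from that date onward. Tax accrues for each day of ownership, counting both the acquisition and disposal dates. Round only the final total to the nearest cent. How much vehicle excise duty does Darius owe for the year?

2001-03-30 to 2001-06-13: 76 days at 0.65% → €15,000 × 0.65% × 76/365 = €20.3014
2001-06-14 to 2001-06-30: 17 days at 0.85% → €15,000 × 0.85% × 17/365 = €5.9384
Total = €26.2397

€26.24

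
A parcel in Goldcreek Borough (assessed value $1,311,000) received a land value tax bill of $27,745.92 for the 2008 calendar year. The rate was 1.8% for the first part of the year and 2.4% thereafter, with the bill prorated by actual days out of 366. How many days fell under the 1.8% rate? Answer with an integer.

Let d = days at the first rate; then 366 − d days at the second rate.
$1,311,000 × [1.8%·d + 2.4%·(366−d)] / 366 = $27,745.92
Solving gives d = 173, so the new rate took effect on 22 June 2008.

173 days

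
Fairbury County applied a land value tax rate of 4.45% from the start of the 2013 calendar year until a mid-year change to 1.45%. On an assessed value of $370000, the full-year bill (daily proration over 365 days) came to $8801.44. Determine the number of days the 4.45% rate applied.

Let d = days at the first rate; then 365 − d days at the second rate.
$370000 × [4.45%·d + 1.45%·(365−d)] / 365 = $8801.44
Solving gives d = 113, so the new rate took effect on April 24, 2013.

113 days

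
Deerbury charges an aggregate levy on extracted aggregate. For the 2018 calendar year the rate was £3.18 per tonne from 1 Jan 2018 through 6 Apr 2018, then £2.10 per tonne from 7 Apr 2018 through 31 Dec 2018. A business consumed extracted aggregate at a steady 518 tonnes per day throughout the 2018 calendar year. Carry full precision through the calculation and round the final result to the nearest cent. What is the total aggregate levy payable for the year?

1 Jan – 6 Apr 2018: 96 days × 518 tonnes/day = 49,728 tonnes at £3.18/tonne → £158,135.04
7 Apr – 31 Dec 2018: 269 days × 518 tonnes/day = 139,342 tonnes at £2.10/tonne → £292,618.20

£450,753.24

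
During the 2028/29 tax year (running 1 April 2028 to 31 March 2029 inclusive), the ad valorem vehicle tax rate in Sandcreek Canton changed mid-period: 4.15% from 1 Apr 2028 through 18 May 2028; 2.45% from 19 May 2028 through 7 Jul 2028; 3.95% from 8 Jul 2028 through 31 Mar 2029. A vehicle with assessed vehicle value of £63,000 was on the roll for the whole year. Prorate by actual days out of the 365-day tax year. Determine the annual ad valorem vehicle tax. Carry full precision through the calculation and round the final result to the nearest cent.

1 Apr – 18 May 2028: 48 days at 4.15% → £63,000 × 4.15% × 48/365 = £343.8247
19 May – 7 Jul 2028: 50 days at 2.45% → £63,000 × 2.45% × 50/365 = £211.4384
8 Jul 2028 – 31 Mar 2029: 267 days at 3.95% → £63,000 × 3.95% × 267/365 = £1,820.3548
Total = £2,375.6178

£2,375.62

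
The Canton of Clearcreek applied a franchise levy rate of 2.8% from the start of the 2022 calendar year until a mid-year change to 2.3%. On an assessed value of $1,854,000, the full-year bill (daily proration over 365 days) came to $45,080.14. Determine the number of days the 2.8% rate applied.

96 days

Let d = days at the first rate; then 365 − d days at the second rate.
$1,854,000 × [2.8%·d + 2.3%·(365−d)] / 365 = $45,080.14
Solving gives d = 96, so the new rate took effect on 7 April 2022.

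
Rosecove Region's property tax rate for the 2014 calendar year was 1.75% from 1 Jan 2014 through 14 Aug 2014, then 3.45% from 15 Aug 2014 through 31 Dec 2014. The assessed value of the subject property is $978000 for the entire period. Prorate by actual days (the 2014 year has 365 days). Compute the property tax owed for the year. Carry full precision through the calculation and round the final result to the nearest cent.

$23446.55

1 Jan – 14 Aug 2014: 226 days at 1.75% → $978000 × 1.75% × 226/365 = $10597.2329
15 Aug – 31 Dec 2014: 139 days at 3.45% → $978000 × 3.45% × 139/365 = $12849.3123
Total = $23446.5452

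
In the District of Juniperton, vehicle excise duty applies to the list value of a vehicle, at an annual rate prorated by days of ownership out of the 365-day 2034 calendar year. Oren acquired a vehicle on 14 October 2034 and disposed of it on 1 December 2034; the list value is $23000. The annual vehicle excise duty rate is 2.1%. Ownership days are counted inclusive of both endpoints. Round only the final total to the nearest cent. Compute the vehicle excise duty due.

$64.84

Days held (14 October – 1 December 2034): 49 out of 365
Tax = $23000 × 2.1% × 49/365 = $64.8411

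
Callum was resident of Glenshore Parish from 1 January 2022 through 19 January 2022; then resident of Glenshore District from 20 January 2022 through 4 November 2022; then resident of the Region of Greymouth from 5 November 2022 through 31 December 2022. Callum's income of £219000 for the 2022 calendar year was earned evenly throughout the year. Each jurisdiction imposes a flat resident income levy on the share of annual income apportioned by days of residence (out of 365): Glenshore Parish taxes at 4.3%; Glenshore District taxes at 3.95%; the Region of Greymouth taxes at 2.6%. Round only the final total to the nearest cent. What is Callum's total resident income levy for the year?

£8228.70

Glenshore Parish, 1 January – 19 January 2022: 19 days → £219000 × 4.3% × 19/365 = £490.2000
Glenshore District, 20 January – 4 November 2022: 289 days → £219000 × 3.95% × 289/365 = £6849.3000
The Region of Greymouth, 5 November – 31 December 2022: 57 days → £219000 × 2.6% × 57/365 = £889.2000
Total = £8228.7000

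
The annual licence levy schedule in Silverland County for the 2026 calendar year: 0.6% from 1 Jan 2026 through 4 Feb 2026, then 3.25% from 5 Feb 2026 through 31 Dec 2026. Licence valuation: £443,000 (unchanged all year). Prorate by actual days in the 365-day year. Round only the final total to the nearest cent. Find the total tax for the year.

£13,271.79

1 Jan – 4 Feb 2026: 35 days at 0.6% → £443,000 × 0.6% × 35/365 = £254.8767
5 Feb – 31 Dec 2026: 330 days at 3.25% → £443,000 × 3.25% × 330/365 = £13,016.9178
Total = £13,271.7945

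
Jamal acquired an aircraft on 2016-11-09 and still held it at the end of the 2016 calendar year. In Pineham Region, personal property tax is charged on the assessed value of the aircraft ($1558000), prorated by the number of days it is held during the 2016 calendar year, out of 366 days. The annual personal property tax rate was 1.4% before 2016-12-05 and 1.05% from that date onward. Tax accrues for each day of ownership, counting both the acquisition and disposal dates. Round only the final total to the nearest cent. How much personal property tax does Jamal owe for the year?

$2756.30

2016-11-09 to 2016-12-04: 26 days at 1.4% → $1558000 × 1.4% × 26/366 = $1549.4863
2016-12-05 to 2016-12-31: 27 days at 1.05% → $1558000 × 1.05% × 27/366 = $1206.8115
Total = $2756.2978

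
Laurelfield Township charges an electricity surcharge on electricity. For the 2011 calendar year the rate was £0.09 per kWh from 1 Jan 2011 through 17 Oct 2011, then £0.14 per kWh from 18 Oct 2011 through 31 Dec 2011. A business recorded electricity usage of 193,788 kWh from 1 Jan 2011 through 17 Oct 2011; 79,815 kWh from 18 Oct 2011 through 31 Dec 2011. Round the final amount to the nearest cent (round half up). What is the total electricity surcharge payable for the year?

1 Jan – 17 Oct 2011: 193,788 kWh at £0.09/kWh → £17,440.92
18 Oct – 31 Dec 2011: 79,815 kWh at £0.14/kWh → £11,174.10

£28,615.02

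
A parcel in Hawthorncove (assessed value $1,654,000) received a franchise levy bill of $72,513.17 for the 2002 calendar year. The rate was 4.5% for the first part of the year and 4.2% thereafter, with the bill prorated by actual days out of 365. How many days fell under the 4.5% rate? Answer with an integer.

Let d = days at the first rate; then 365 − d days at the second rate.
$1,654,000 × [4.5%·d + 4.2%·(365−d)] / 365 = $72,513.17
Solving gives d = 224, so the new rate took effect on August 13, 2002.

224 days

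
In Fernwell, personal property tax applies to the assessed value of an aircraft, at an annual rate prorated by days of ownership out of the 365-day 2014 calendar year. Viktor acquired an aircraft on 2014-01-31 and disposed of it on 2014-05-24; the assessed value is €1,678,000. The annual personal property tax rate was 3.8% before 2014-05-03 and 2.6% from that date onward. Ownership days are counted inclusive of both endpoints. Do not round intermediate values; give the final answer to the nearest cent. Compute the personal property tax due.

2014-01-31 to 2014-05-02: 92 days at 3.8% → €1,678,000 × 3.8% × 92/365 = €16,072.0219
2014-05-03 to 2014-05-24: 22 days at 2.6% → €1,678,000 × 2.6% × 22/365 = €2,629.6329
Total = €18,701.6548

€18,701.65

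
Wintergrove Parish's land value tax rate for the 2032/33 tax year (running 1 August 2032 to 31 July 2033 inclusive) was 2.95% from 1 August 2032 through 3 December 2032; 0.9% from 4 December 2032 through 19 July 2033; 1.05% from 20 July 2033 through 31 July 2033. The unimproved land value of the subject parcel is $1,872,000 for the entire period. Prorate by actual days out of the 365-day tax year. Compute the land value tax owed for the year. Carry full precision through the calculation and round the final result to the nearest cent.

1 August – 3 December 2032: 125 days at 2.95% → $1,872,000 × 2.95% × 125/365 = $18,912.3288
4 December 2032 – 19 July 2033: 228 days at 0.9% → $1,872,000 × 0.9% × 228/365 = $10,524.2301
20 July – 31 July 2033: 12 days at 1.05% → $1,872,000 × 1.05% × 12/365 = $646.2247
Total = $30,082.7836

$30,082.78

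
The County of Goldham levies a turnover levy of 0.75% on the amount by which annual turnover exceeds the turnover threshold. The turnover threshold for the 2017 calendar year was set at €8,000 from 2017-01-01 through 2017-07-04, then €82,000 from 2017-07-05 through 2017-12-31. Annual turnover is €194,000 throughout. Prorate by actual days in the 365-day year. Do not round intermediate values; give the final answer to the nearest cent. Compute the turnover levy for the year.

2017-01-01 to 2017-07-04: 185 days, exemption €8,000 → (€194,000 − €8,000) × 0.75% × 185/365 = €707.0548
2017-07-05 to 2017-12-31: 180 days, exemption €82,000 → (€194,000 − €82,000) × 0.75% × 180/365 = €414.2466
Total = €1,121.3014

€1,121.30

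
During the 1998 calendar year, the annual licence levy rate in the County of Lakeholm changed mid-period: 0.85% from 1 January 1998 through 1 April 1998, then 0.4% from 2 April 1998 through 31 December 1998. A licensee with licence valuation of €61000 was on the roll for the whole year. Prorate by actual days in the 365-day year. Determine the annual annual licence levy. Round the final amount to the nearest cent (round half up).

€312.44

1 January – 1 April 1998: 91 days at 0.85% → €61000 × 0.85% × 91/365 = €129.2699
2 April – 31 December 1998: 274 days at 0.4% → €61000 × 0.4% × 274/365 = €183.1671
Total = €312.4370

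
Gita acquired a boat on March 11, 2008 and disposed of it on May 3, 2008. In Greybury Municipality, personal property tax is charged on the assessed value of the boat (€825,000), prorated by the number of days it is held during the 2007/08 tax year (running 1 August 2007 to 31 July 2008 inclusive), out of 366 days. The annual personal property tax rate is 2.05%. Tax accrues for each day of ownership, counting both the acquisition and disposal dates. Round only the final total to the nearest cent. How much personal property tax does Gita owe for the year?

Days held (March 11 – May 3, 2008): 54 out of 366
Tax = €825,000 × 2.05% × 54/366 = €2,495.2869

€2,495.29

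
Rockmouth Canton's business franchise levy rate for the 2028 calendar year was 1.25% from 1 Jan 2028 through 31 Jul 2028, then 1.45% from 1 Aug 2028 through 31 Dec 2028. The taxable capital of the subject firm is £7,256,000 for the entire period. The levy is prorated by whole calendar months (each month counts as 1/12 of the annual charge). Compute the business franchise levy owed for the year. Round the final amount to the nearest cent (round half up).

1 Jan – 31 Jul 2028: 7 months at 1.25% → £7,256,000 × 1.25% × 7/12 = £52,908.3333
1 Aug – 31 Dec 2028: 5 months at 1.45% → £7,256,000 × 1.45% × 5/12 = £43,838.3333
Total = £96,746.6667

£96,746.67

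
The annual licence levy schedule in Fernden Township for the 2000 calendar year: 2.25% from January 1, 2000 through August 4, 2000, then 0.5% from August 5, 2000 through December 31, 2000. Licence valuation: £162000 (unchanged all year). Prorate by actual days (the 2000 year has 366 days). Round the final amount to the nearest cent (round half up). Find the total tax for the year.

January 1 – August 4, 2000: 217 days at 2.25% → £162000 × 2.25% × 217/366 = £2161.1066
August 5 – December 31, 2000: 149 days at 0.5% → £162000 × 0.5% × 149/366 = £329.7541
Total = £2490.8607

£2490.86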